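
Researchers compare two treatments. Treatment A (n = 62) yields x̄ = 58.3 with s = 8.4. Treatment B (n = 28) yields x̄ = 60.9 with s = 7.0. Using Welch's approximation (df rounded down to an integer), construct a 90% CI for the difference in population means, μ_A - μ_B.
(-5.44, 0.24)

Difference: x̄₁ - x̄₂ = -2.60
SE = √(s₁²/n₁ + s₂²/n₂) = √(8.4²/62 + 7.0²/28) = 1.6994
df = 61.94 → 61 (Welch–Satterthwaite, rounded down)
t* = 1.670

CI: -2.60 ± 1.670 · 1.6994 = -2.60 ± 2.84 = (-5.44, 0.24)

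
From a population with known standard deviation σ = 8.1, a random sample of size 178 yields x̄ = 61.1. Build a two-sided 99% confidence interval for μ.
(59.54, 62.66)

z-interval (σ known):
z* = 2.576 for 99% confidence

Margin of error = z* · σ/√n = 2.576 · 8.1/√178 = 1.56

CI: (61.1 - 1.56, 61.1 + 1.56) = (59.54, 62.66)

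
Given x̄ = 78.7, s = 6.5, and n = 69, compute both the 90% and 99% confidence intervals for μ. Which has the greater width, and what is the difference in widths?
99% CI is wider by 1.54

df = 68
90% CI: t* = 1.668, (77.39, 80.01), width = 2 · t* · s/√n = 2.61
99% CI: t* = 2.650, (76.63, 80.77), width = 2 · t* · s/√n = 4.15

The 99% CI is wider by 4.15 - 2.61 = 1.54.
Higher confidence requires a wider interval.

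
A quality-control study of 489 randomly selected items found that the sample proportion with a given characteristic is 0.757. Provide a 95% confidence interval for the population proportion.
(0.719, 0.795)

Proportion CI:
SE = √(p̂(1-p̂)/n) = √(0.757 · 0.243 / 489) = 0.01940

z* = 1.960
Margin = z* · SE = 1.960 · 0.01940 = 0.0380

CI: 0.757 ± 0.0380 = (0.719, 0.795)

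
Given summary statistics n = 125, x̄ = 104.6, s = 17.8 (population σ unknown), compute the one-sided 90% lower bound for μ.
μ ≥ 102.55

Lower bound (one-sided):
t* = 1.288 (one-sided for 90%)
Lower bound = x̄ - t* · s/√n = 104.6 - 1.288 · 17.8/√125 = 102.55

We are 90% confident that μ ≥ 102.55.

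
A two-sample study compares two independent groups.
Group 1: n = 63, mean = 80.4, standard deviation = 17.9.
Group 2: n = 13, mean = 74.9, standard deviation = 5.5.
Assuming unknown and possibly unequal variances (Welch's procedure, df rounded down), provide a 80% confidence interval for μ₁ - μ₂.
(1.97, 9.03)

Difference: x̄₁ - x̄₂ = 5.50
SE = √(s₁²/n₁ + s₂²/n₂) = √(17.9²/63 + 5.5²/13) = 2.7226
df = 63.28 → 63 (Welch–Satterthwaite, rounded down)
t* = 1.295

CI: 5.50 ± 1.295 · 2.7226 = 5.50 ± 3.53 = (1.97, 9.03)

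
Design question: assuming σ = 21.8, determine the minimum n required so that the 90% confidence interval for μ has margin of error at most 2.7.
n ≥ 177

For margin E ≤ 2.7:
n ≥ (z* · σ / E)²
n ≥ (1.645 · 21.8 / 2.7)²
n ≥ 176.41

Minimum n = 177 (rounding up)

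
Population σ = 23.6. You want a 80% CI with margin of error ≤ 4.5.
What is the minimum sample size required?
n ≥ 46

For margin E ≤ 4.5:
n ≥ (z* · σ / E)²
n ≥ (1.282 · 23.6 / 4.5)²
n ≥ 45.20

Minimum n = 46 (rounding up)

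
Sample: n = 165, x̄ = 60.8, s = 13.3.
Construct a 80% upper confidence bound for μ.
μ ≤ 61.67

Upper bound (one-sided):
t* = 0.844 (one-sided for 80%)
Upper bound = x̄ + t* · s/√n = 60.8 + 0.844 · 13.3/√165 = 61.67

We are 80% confident that μ ≤ 61.67.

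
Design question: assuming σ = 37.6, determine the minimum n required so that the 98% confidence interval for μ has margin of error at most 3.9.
n ≥ 503

For margin E ≤ 3.9:
n ≥ (z* · σ / E)²
n ≥ (2.326 · 37.6 / 3.9)²
n ≥ 502.88

Minimum n = 503 (rounding up)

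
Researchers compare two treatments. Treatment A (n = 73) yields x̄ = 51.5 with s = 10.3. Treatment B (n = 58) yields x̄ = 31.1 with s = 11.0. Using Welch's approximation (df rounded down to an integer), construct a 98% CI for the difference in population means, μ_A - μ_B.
(15.96, 24.84)

Difference: x̄₁ - x̄₂ = 20.40
SE = √(s₁²/n₁ + s₂²/n₂) = √(10.3²/73 + 11.0²/58) = 1.8814
df = 118.54 → 118 (Welch–Satterthwaite, rounded down)
t* = 2.358

CI: 20.40 ± 2.358 · 1.8814 = 20.40 ± 4.44 = (15.96, 24.84)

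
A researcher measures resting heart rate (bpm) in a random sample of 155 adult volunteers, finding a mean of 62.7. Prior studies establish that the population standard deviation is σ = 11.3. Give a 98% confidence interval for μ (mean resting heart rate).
(60.59, 64.81)

z-interval (σ known):
z* = 2.326 for 98% confidence

Margin of error = z* · σ/√n = 2.326 · 11.3/√155 = 2.11

CI: (62.7 - 2.11, 62.7 + 2.11) = (60.59, 64.81)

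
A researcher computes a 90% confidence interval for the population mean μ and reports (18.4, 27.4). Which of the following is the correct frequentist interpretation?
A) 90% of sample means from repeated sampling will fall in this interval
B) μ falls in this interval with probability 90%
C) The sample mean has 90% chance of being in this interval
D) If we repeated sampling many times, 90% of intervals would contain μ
D

A) Wrong — coverage applies to intervals containing μ, not to future x̄ values.
B) Wrong — μ is fixed; the randomness lives in the interval, not in μ.
C) Wrong — x̄ is observed and sits in the interval by construction.
D) Correct — this is the frequentist long-run coverage interpretation.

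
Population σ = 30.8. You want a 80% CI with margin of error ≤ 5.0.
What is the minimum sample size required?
n ≥ 63

For margin E ≤ 5.0:
n ≥ (z* · σ / E)²
n ≥ (1.282 · 30.8 / 5.0)²
n ≥ 62.36

Minimum n = 63 (rounding up)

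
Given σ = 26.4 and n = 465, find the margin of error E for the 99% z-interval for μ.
Margin of error = 3.15

Margin of error = z* · σ/√n
= 2.576 · 26.4/√465
= 2.576 · 26.4/21.5639
= 3.15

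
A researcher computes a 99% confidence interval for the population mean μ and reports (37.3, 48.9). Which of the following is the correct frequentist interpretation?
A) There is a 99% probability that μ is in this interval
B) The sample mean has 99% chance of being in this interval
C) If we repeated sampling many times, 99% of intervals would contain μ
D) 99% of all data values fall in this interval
C

A) Wrong — μ is fixed; the randomness lives in the interval, not in μ.
B) Wrong — x̄ is observed and sits in the interval by construction.
C) Correct — this is the frequentist long-run coverage interpretation.
D) Wrong — a CI is about the parameter μ, not individual data values.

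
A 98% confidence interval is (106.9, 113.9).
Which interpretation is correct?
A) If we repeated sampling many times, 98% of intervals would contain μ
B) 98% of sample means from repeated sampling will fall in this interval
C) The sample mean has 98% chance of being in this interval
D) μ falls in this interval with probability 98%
A

A) Correct — this is the frequentist long-run coverage interpretation.
B) Wrong — coverage applies to intervals containing μ, not to future x̄ values.
C) Wrong — x̄ is observed and sits in the interval by construction.
D) Wrong — μ is fixed; the randomness lives in the interval, not in μ.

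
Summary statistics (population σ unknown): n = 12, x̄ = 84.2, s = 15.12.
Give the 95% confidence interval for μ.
(74.59, 93.81)

t-interval (σ unknown):
df = n - 1 = 11
t* = 2.201 for 95% confidence

Margin of error = t* · s/√n = 2.201 · 15.12/√12 = 9.61

CI: (74.59, 93.81)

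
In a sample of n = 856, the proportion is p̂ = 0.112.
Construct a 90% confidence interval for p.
(0.094, 0.130)

Proportion CI:
SE = √(p̂(1-p̂)/n) = √(0.112 · 0.888 / 856) = 0.01078

z* = 1.645
Margin = z* · SE = 1.645 · 0.01078 = 0.0177

CI: 0.112 ± 0.0177 = (0.094, 0.130)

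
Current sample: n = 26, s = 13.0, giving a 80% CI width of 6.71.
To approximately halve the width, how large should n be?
n ≈ 104

CI width ∝ 1/√n
To reduce width by factor 2, need √n to grow by 2 → need 2² = 4 times as many samples.

Current: n = 26, width = 6.71
New: n = 104, width ≈ 3.29

Width reduced by factor of 6.71/3.29 = 2.04.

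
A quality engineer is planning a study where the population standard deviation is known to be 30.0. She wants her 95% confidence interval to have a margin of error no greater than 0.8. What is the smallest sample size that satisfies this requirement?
n ≥ 5403

For margin E ≤ 0.8:
n ≥ (z* · σ / E)²
n ≥ (1.960 · 30.0 / 0.8)²
n ≥ 5402.25

Minimum n = 5403 (rounding up)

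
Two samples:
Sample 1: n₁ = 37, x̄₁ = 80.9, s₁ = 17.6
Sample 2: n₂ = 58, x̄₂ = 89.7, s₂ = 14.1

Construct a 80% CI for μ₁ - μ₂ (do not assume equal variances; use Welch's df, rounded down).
(-13.25, -4.35)

Difference: x̄₁ - x̄₂ = -8.80
SE = √(s₁²/n₁ + s₂²/n₂) = √(17.6²/37 + 14.1²/58) = 3.4351
df = 64.67 → 64 (Welch–Satterthwaite, rounded down)
t* = 1.295

CI: -8.80 ± 1.295 · 3.4351 = -8.80 ± 4.45 = (-13.25, -4.35)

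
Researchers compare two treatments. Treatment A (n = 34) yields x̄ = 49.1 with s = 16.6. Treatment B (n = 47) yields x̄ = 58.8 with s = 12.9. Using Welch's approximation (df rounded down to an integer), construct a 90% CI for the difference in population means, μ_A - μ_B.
(-15.40, -4.00)

Difference: x̄₁ - x̄₂ = -9.70
SE = √(s₁²/n₁ + s₂²/n₂) = √(16.6²/34 + 12.9²/47) = 3.4125
df = 59.93 → 59 (Welch–Satterthwaite, rounded down)
t* = 1.671

CI: -9.70 ± 1.671 · 3.4125 = -9.70 ± 5.70 = (-15.40, -4.00)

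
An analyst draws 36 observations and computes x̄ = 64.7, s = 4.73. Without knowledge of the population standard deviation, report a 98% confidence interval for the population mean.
(62.78, 66.62)

t-interval (σ unknown):
df = n - 1 = 35
t* = 2.438 for 98% confidence

Margin of error = t* · s/√n = 2.438 · 4.73/√36 = 1.92

CI: (62.78, 66.62)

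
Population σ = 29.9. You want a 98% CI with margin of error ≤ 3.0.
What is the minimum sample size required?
n ≥ 538

For margin E ≤ 3.0:
n ≥ (z* · σ / E)²
n ≥ (2.326 · 29.9 / 3.0)²
n ≥ 537.43

Minimum n = 538 (rounding up)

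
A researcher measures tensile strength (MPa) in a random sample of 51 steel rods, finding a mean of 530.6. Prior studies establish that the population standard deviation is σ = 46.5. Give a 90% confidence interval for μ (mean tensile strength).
(519.89, 541.31)

z-interval (σ known):
z* = 1.645 for 90% confidence

Margin of error = z* · σ/√n = 1.645 · 46.5/√51 = 10.71

CI: (530.6 - 10.71, 530.6 + 10.71) = (519.89, 541.31)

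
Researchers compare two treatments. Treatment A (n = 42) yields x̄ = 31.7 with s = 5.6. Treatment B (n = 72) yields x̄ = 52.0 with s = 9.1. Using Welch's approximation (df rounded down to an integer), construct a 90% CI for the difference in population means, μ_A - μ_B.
(-22.58, -18.02)

Difference: x̄₁ - x̄₂ = -20.30
SE = √(s₁²/n₁ + s₂²/n₂) = √(5.6²/42 + 9.1²/72) = 1.3772
df = 111.63 → 111 (Welch–Satterthwaite, rounded down)
t* = 1.659

CI: -20.30 ± 1.659 · 1.3772 = -20.30 ± 2.28 = (-22.58, -18.02)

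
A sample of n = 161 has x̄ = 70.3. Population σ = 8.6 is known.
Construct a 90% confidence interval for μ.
(69.19, 71.41)

z-interval (σ known):
z* = 1.645 for 90% confidence

Margin of error = z* · σ/√n = 1.645 · 8.6/√161 = 1.11

CI: (70.3 - 1.11, 70.3 + 1.11) = (69.19, 71.41)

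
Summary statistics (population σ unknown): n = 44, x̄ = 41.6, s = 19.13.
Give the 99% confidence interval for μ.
(33.83, 49.37)

t-interval (σ unknown):
df = n - 1 = 43
t* = 2.695 for 99% confidence

Margin of error = t* · s/√n = 2.695 · 19.13/√44 = 7.77

CI: (33.83, 49.37)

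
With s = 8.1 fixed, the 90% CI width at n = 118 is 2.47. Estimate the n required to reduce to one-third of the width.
n ≈ 1062

CI width ∝ 1/√n
To reduce width by factor 3, need √n to grow by 3 → need 3² = 9 times as many samples.

Current: n = 118, width = 2.47
New: n = 1062, width ≈ 0.82

Width reduced by factor of 2.47/0.82 = 3.01.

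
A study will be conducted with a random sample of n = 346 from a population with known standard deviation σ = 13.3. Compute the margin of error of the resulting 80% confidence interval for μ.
Margin of error = 0.92

Margin of error = z* · σ/√n
= 1.282 · 13.3/√346
= 1.282 · 13.3/18.6011
= 0.92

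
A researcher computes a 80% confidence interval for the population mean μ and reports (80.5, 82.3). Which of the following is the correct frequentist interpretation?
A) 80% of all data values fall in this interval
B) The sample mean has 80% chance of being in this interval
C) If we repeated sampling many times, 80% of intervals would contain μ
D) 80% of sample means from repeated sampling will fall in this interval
C

A) Wrong — a CI is about the parameter μ, not individual data values.
B) Wrong — x̄ is observed and sits in the interval by construction.
C) Correct — this is the frequentist long-run coverage interpretation.
D) Wrong — coverage applies to intervals containing μ, not to future x̄ values.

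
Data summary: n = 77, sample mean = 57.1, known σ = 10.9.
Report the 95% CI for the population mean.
(54.67, 59.53)

z-interval (σ known):
z* = 1.960 for 95% confidence

Margin of error = z* · σ/√n = 1.960 · 10.9/√77 = 2.43

CI: (57.1 - 2.43, 57.1 + 2.43) = (54.67, 59.53)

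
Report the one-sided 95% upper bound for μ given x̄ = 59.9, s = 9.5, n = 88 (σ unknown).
μ ≤ 61.58

Upper bound (one-sided):
t* = 1.663 (one-sided for 95%)
Upper bound = x̄ + t* · s/√n = 59.9 + 1.663 · 9.5/√88 = 61.58

We are 95% confident that μ ≤ 61.58.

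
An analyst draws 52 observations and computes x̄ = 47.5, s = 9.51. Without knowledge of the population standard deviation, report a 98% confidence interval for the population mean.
(44.33, 50.67)

t-interval (σ unknown):
df = n - 1 = 51
t* = 2.402 for 98% confidence

Margin of error = t* · s/√n = 2.402 · 9.51/√52 = 3.17

CI: (44.33, 50.67)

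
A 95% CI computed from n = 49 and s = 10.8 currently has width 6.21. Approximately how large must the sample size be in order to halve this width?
n ≈ 196

CI width ∝ 1/√n
To reduce width by factor 2, need √n to grow by 2 → need 2² = 4 times as many samples.

Current: n = 49, width = 6.21
New: n = 196, width ≈ 3.04

Width reduced by factor of 6.21/3.04 = 2.04.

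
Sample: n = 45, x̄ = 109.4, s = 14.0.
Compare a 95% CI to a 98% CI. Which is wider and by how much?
98% CI is wider by 1.67

df = 44
95% CI: t* = 2.015, (105.19, 113.61), width = 2 · t* · s/√n = 8.41
98% CI: t* = 2.414, (104.36, 114.44), width = 2 · t* · s/√n = 10.08

The 98% CI is wider by 10.08 - 8.41 = 1.67.
Higher confidence requires a wider interval.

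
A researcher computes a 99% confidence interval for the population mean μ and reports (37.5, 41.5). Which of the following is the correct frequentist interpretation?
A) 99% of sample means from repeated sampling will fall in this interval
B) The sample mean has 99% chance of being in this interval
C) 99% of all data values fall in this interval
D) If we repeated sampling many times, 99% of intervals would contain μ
D

A) Wrong — coverage applies to intervals containing μ, not to future x̄ values.
B) Wrong — x̄ is observed and sits in the interval by construction.
C) Wrong — a CI is about the parameter μ, not individual data values.
D) Correct — this is the frequentist long-run coverage interpretation.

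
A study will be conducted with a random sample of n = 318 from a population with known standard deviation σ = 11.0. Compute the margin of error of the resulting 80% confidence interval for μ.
Margin of error = 0.79

Margin of error = z* · σ/√n
= 1.282 · 11.0/√318
= 1.282 · 11.0/17.8326
= 0.79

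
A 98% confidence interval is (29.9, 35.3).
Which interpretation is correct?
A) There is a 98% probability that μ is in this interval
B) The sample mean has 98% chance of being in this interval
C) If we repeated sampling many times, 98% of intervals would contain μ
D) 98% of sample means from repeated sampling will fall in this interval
C

A) Wrong — μ is fixed; the randomness lives in the interval, not in μ.
B) Wrong — x̄ is observed and sits in the interval by construction.
C) Correct — this is the frequentist long-run coverage interpretation.
D) Wrong — coverage applies to intervals containing μ, not to future x̄ values.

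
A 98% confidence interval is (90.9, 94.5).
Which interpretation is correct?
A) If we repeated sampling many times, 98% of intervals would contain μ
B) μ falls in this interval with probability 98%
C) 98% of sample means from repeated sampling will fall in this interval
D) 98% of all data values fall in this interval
A

A) Correct — this is the frequentist long-run coverage interpretation.
B) Wrong — μ is fixed; the randomness lives in the interval, not in μ.
C) Wrong — coverage applies to intervals containing μ, not to future x̄ values.
D) Wrong — a CI is about the parameter μ, not individual data values.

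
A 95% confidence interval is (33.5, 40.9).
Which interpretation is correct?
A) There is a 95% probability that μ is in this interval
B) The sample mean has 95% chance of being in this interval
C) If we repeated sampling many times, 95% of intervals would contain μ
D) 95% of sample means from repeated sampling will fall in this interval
C

A) Wrong — μ is fixed; the randomness lives in the interval, not in μ.
B) Wrong — x̄ is observed and sits in the interval by construction.
C) Correct — this is the frequentist long-run coverage interpretation.
D) Wrong — coverage applies to intervals containing μ, not to future x̄ values.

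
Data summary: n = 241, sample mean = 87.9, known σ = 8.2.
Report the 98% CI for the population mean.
(86.67, 89.13)

z-interval (σ known):
z* = 2.326 for 98% confidence

Margin of error = z* · σ/√n = 2.326 · 8.2/√241 = 1.23

CI: (87.9 - 1.23, 87.9 + 1.23) = (86.67, 89.13)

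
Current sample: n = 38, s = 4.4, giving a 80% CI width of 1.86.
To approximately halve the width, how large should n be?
n ≈ 152

CI width ∝ 1/√n
To reduce width by factor 2, need √n to grow by 2 → need 2² = 4 times as many samples.

Current: n = 38, width = 1.86
New: n = 152, width ≈ 0.92

Width reduced by factor of 1.86/0.92 = 2.02.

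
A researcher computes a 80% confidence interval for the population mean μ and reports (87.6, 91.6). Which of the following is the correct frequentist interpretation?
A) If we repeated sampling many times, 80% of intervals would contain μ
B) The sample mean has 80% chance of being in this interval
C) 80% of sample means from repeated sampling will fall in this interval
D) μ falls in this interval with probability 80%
A

A) Correct — this is the frequentist long-run coverage interpretation.
B) Wrong — x̄ is observed and sits in the interval by construction.
C) Wrong — coverage applies to intervals containing μ, not to future x̄ values.
D) Wrong — μ is fixed; the randomness lives in the interval, not in μ.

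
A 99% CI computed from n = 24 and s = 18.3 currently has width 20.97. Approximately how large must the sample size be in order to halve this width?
n ≈ 96

CI width ∝ 1/√n
To reduce width by factor 2, need √n to grow by 2 → need 2² = 4 times as many samples.

Current: n = 24, width = 20.97
New: n = 96, width ≈ 9.82

Width reduced by factor of 20.97/9.82 = 2.14.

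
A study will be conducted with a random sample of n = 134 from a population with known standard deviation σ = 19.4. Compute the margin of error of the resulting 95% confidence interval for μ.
Margin of error = 3.28

Margin of error = z* · σ/√n
= 1.960 · 19.4/√134
= 1.960 · 19.4/11.5758
= 3.28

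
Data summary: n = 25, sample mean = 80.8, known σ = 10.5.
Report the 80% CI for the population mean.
(78.11, 83.49)

z-interval (σ known):
z* = 1.282 for 80% confidence

Margin of error = z* · σ/√n = 1.282 · 10.5/√25 = 2.69

CI: (80.8 - 2.69, 80.8 + 2.69) = (78.11, 83.49)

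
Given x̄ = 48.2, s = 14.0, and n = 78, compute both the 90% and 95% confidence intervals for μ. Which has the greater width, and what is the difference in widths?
95% CI is wider by 1.03

df = 77
90% CI: t* = 1.665, (45.56, 50.84), width = 2 · t* · s/√n = 5.28
95% CI: t* = 1.991, (45.04, 51.36), width = 2 · t* · s/√n = 6.31

The 95% CI is wider by 6.31 - 5.28 = 1.03.
Higher confidence requires a wider interval.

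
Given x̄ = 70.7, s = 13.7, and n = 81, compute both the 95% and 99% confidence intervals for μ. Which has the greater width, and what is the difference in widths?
99% CI is wider by 1.97

df = 80
95% CI: t* = 1.990, (67.67, 73.73), width = 2 · t* · s/√n = 6.06
99% CI: t* = 2.639, (66.68, 74.72), width = 2 · t* · s/√n = 8.03

The 99% CI is wider by 8.03 - 6.06 = 1.97.
Higher confidence requires a wider interval.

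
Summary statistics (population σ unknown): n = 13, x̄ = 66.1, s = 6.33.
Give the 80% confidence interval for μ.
(63.72, 68.48)

t-interval (σ unknown):
df = n - 1 = 12
t* = 1.356 for 80% confidence

Margin of error = t* · s/√n = 1.356 · 6.33/√13 = 2.38

CI: (63.72, 68.48)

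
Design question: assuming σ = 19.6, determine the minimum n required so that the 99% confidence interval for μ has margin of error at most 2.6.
n ≥ 378

For margin E ≤ 2.6:
n ≥ (z* · σ / E)²
n ≥ (2.576 · 19.6 / 2.6)²
n ≥ 377.10

Minimum n = 378 (rounding up)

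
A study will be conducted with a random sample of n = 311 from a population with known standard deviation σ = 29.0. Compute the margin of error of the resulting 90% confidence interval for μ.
Margin of error = 2.71

Margin of error = z* · σ/√n
= 1.645 · 29.0/√311
= 1.645 · 29.0/17.6352
= 2.71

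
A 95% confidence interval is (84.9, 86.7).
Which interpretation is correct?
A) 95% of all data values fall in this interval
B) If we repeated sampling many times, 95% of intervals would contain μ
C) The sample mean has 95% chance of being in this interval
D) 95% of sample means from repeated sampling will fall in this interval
B

A) Wrong — a CI is about the parameter μ, not individual data values.
B) Correct — this is the frequentist long-run coverage interpretation.
C) Wrong — x̄ is observed and sits in the interval by construction.
D) Wrong — coverage applies to intervals containing μ, not to future x̄ values.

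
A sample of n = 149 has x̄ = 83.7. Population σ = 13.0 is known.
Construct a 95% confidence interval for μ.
(81.61, 85.79)

z-interval (σ known):
z* = 1.960 for 95% confidence

Margin of error = z* · σ/√n = 1.960 · 13.0/√149 = 2.09

CI: (83.7 - 2.09, 83.7 + 2.09) = (81.61, 85.79)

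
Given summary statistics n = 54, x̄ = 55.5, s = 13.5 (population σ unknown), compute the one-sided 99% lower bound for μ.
μ ≥ 51.09

Lower bound (one-sided):
t* = 2.399 (one-sided for 99%)
Lower bound = x̄ - t* · s/√n = 55.5 - 2.399 · 13.5/√54 = 51.09

We are 99% confident that μ ≥ 51.09.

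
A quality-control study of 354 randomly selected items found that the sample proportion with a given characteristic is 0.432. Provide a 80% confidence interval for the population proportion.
(0.398, 0.466)

Proportion CI:
SE = √(p̂(1-p̂)/n) = √(0.432 · 0.568 / 354) = 0.02633

z* = 1.282
Margin = z* · SE = 1.282 · 0.02633 = 0.0338

CI: 0.432 ± 0.0338 = (0.398, 0.466)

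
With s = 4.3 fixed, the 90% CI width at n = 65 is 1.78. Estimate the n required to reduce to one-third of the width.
n ≈ 585

CI width ∝ 1/√n
To reduce width by factor 3, need √n to grow by 3 → need 3² = 9 times as many samples.

Current: n = 65, width = 1.78
New: n = 585, width ≈ 0.59

Width reduced by factor of 1.78/0.59 = 3.02.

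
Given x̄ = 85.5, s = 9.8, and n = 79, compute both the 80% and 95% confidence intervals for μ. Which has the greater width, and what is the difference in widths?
95% CI is wider by 1.54

df = 78
80% CI: t* = 1.292, (84.08, 86.92), width = 2 · t* · s/√n = 2.85
95% CI: t* = 1.991, (83.30, 87.70), width = 2 · t* · s/√n = 4.39

The 95% CI is wider by 4.39 - 2.85 = 1.54.
Higher confidence requires a wider interval.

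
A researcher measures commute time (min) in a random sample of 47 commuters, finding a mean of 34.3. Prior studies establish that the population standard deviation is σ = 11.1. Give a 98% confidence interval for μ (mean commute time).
(30.53, 38.07)

z-interval (σ known):
z* = 2.326 for 98% confidence

Margin of error = z* · σ/√n = 2.326 · 11.1/√47 = 3.77

CI: (34.3 - 3.77, 34.3 + 3.77) = (30.53, 38.07)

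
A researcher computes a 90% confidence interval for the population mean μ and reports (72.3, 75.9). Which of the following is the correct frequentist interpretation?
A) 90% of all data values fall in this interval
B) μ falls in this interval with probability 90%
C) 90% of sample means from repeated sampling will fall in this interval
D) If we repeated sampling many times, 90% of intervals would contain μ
D

A) Wrong — a CI is about the parameter μ, not individual data values.
B) Wrong — μ is fixed; the randomness lives in the interval, not in μ.
C) Wrong — coverage applies to intervals containing μ, not to future x̄ values.
D) Correct — this is the frequentist long-run coverage interpretation.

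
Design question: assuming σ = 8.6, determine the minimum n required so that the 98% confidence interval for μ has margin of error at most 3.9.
n ≥ 27

For margin E ≤ 3.9:
n ≥ (z* · σ / E)²
n ≥ (2.326 · 8.6 / 3.9)²
n ≥ 26.31

Minimum n = 27 (rounding up)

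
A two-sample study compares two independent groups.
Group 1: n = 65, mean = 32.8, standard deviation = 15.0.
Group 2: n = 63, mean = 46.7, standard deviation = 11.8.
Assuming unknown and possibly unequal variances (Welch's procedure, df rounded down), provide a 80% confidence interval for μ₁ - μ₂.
(-16.97, -10.83)

Difference: x̄₁ - x̄₂ = -13.90
SE = √(s₁²/n₁ + s₂²/n₂) = √(15.0²/65 + 11.8²/63) = 2.3815
df = 120.93 → 120 (Welch–Satterthwaite, rounded down)
t* = 1.289

CI: -13.90 ± 1.289 · 2.3815 = -13.90 ± 3.07 = (-16.97, -10.83)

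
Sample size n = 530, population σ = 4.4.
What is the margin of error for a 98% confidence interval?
Margin of error = 0.44

Margin of error = z* · σ/√n
= 2.326 · 4.4/√530
= 2.326 · 4.4/23.0217
= 0.44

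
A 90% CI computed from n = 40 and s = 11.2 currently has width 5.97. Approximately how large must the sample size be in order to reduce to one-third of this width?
n ≈ 360

CI width ∝ 1/√n
To reduce width by factor 3, need √n to grow by 3 → need 3² = 9 times as many samples.

Current: n = 40, width = 5.97
New: n = 360, width ≈ 1.95

Width reduced by factor of 5.97/1.95 = 3.06.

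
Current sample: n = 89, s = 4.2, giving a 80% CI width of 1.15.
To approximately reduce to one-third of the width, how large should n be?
n ≈ 801

CI width ∝ 1/√n
To reduce width by factor 3, need √n to grow by 3 → need 3² = 9 times as many samples.

Current: n = 89, width = 1.15
New: n = 801, width ≈ 0.38

Width reduced by factor of 1.15/0.38 = 3.03.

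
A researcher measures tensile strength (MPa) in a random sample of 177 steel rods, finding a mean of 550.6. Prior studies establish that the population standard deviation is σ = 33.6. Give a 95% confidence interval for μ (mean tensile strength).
(545.65, 555.55)

z-interval (σ known):
z* = 1.960 for 95% confidence

Margin of error = z* · σ/√n = 1.960 · 33.6/√177 = 4.95

CI: (550.6 - 4.95, 550.6 + 4.95) = (545.65, 555.55)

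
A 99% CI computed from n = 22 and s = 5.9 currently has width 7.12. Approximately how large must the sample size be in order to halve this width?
n ≈ 88

CI width ∝ 1/√n
To reduce width by factor 2, need √n to grow by 2 → need 2² = 4 times as many samples.

Current: n = 22, width = 7.12
New: n = 88, width ≈ 3.31

Width reduced by factor of 7.12/3.31 = 2.15.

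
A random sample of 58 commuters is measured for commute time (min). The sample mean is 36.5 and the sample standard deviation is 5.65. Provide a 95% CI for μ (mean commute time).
(35.01, 37.99)

t-interval (σ unknown):
df = n - 1 = 57
t* = 2.002 for 95% confidence

Margin of error = t* · s/√n = 2.002 · 5.65/√58 = 1.49

CI: (35.01, 37.99)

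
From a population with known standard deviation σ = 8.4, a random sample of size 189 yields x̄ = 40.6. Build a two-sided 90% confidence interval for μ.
(39.59, 41.61)

z-interval (σ known):
z* = 1.645 for 90% confidence

Margin of error = z* · σ/√n = 1.645 · 8.4/√189 = 1.01

CI: (40.6 - 1.01, 40.6 + 1.01) = (39.59, 41.61)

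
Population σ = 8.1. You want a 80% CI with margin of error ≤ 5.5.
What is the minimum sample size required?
n ≥ 4

For margin E ≤ 5.5:
n ≥ (z* · σ / E)²
n ≥ (1.282 · 8.1 / 5.5)²
n ≥ 3.56

Minimum n = 4 (rounding up)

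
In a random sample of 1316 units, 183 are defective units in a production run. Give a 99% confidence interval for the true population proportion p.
(0.114, 0.164)

Proportion CI:
p̂ = 183/1316 = 0.13906
SE = √(p̂(1-p̂)/n) = √(0.13906 · 0.86094 / 1316) = 0.00954

z* = 2.576
Margin = z* · SE = 2.576 · 0.00954 = 0.0246

CI: 0.13906 ± 0.0246 = (0.114, 0.164)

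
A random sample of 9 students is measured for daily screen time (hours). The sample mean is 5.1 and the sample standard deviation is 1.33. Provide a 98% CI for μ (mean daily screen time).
(3.82, 6.38)

t-interval (σ unknown):
df = n - 1 = 8
t* = 2.896 for 98% confidence

Margin of error = t* · s/√n = 2.896 · 1.33/√9 = 1.28

CI: (3.82, 6.38)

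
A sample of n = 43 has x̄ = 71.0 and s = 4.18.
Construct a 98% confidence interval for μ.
(69.46, 72.54)

t-interval (σ unknown):
df = n - 1 = 42
t* = 2.418 for 98% confidence

Margin of error = t* · s/√n = 2.418 · 4.18/√43 = 1.54

CI: (69.46, 72.54)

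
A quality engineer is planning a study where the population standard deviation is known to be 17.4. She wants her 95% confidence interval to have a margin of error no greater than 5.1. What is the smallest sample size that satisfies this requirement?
n ≥ 45

For margin E ≤ 5.1:
n ≥ (z* · σ / E)²
n ≥ (1.960 · 17.4 / 5.1)²
n ≥ 44.72

Minimum n = 45 (rounding up)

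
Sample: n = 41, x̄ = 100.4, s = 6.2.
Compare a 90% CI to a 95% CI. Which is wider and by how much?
95% CI is wider by 0.65

df = 40
90% CI: t* = 1.684, (98.77, 102.03), width = 2 · t* · s/√n = 3.26
95% CI: t* = 2.021, (98.44, 102.36), width = 2 · t* · s/√n = 3.91

The 95% CI is wider by 3.91 - 3.26 = 0.65.
Higher confidence requires a wider interval.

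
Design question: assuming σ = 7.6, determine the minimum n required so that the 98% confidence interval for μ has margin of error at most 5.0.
n ≥ 13

For margin E ≤ 5.0:
n ≥ (z* · σ / E)²
n ≥ (2.326 · 7.6 / 5.0)²
n ≥ 12.50

Minimum n = 13 (rounding up)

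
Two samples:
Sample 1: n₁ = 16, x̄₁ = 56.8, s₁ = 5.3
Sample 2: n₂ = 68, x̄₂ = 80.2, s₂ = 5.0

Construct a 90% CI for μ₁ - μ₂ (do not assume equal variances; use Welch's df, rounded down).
(-25.91, -20.89)

Difference: x̄₁ - x̄₂ = -23.40
SE = √(s₁²/n₁ + s₂²/n₂) = √(5.3²/16 + 5.0²/68) = 1.4571
df = 21.73 → 21 (Welch–Satterthwaite, rounded down)
t* = 1.721

CI: -23.40 ± 1.721 · 1.4571 = -23.40 ± 2.51 = (-25.91, -20.89)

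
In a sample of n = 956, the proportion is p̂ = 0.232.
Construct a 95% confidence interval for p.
(0.205, 0.259)

Proportion CI:
SE = √(p̂(1-p̂)/n) = √(0.232 · 0.768 / 956) = 0.01365

z* = 1.960
Margin = z* · SE = 1.960 · 0.01365 = 0.0268

CI: 0.232 ± 0.0268 = (0.205, 0.259)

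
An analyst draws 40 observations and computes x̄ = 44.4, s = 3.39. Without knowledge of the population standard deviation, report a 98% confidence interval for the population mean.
(43.10, 45.70)

t-interval (σ unknown):
df = n - 1 = 39
t* = 2.426 for 98% confidence

Margin of error = t* · s/√n = 2.426 · 3.39/√40 = 1.30

CI: (43.10, 45.70)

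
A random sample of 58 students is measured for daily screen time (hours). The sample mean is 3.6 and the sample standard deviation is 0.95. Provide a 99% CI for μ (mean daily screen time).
(3.27, 3.93)

t-interval (σ unknown):
df = n - 1 = 57
t* = 2.665 for 99% confidence

Margin of error = t* · s/√n = 2.665 · 0.95/√58 = 0.33

CI: (3.27, 3.93)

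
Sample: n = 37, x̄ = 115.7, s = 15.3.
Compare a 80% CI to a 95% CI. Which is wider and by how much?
95% CI is wider by 3.63

df = 36
80% CI: t* = 1.306, (112.42, 118.98), width = 2 · t* · s/√n = 6.57
95% CI: t* = 2.028, (110.60, 120.80), width = 2 · t* · s/√n = 10.20

The 95% CI is wider by 10.20 - 6.57 = 3.63.
Higher confidence requires a wider interval.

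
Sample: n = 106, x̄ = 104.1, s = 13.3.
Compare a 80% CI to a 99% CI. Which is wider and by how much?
99% CI is wider by 3.45

df = 105
80% CI: t* = 1.290, (102.43, 105.77), width = 2 · t* · s/√n = 3.33
99% CI: t* = 2.623, (100.71, 107.49), width = 2 · t* · s/√n = 6.78

The 99% CI is wider by 6.78 - 3.33 = 3.45.
Higher confidence requires a wider interval.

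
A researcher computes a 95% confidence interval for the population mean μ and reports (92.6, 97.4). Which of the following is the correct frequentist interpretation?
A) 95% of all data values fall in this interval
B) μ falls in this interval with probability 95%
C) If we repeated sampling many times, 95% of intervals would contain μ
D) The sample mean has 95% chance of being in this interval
C

A) Wrong — a CI is about the parameter μ, not individual data values.
B) Wrong — μ is fixed; the randomness lives in the interval, not in μ.
C) Correct — this is the frequentist long-run coverage interpretation.
D) Wrong — x̄ is observed and sits in the interval by construction.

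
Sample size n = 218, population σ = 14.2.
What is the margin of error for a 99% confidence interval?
Margin of error = 2.48

Margin of error = z* · σ/√n
= 2.576 · 14.2/√218
= 2.576 · 14.2/14.7648
= 2.48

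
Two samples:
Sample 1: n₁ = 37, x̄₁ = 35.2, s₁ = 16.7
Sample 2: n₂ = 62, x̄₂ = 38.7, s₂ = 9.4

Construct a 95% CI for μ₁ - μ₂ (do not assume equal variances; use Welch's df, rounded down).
(-9.52, 2.52)

Difference: x̄₁ - x̄₂ = -3.50
SE = √(s₁²/n₁ + s₂²/n₂) = √(16.7²/37 + 9.4²/62) = 2.9938
df = 49.85 → 49 (Welch–Satterthwaite, rounded down)
t* = 2.010

CI: -3.50 ± 2.010 · 2.9938 = -3.50 ± 6.02 = (-9.52, 2.52)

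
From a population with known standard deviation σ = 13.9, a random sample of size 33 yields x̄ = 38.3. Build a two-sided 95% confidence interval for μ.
(33.56, 43.04)

z-interval (σ known):
z* = 1.960 for 95% confidence

Margin of error = z* · σ/√n = 1.960 · 13.9/√33 = 4.74

CI: (38.3 - 4.74, 38.3 + 4.74) = (33.56, 43.04)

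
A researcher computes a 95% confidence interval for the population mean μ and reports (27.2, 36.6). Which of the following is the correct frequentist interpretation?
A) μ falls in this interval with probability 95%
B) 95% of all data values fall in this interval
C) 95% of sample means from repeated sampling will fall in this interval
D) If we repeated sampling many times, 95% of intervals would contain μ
D

A) Wrong — μ is fixed; the randomness lives in the interval, not in μ.
B) Wrong — a CI is about the parameter μ, not individual data values.
C) Wrong — coverage applies to intervals containing μ, not to future x̄ values.
D) Correct — this is the frequentist long-run coverage interpretation.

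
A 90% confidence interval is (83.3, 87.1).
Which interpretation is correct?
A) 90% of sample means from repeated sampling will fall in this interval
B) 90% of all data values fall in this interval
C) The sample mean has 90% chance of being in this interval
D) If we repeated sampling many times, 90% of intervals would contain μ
D

A) Wrong — coverage applies to intervals containing μ, not to future x̄ values.
B) Wrong — a CI is about the parameter μ, not individual data values.
C) Wrong — x̄ is observed and sits in the interval by construction.
D) Correct — this is the frequentist long-run coverage interpretation.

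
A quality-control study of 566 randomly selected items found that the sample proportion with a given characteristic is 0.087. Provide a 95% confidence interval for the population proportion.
(0.064, 0.110)

Proportion CI:
SE = √(p̂(1-p̂)/n) = √(0.087 · 0.913 / 566) = 0.01185

z* = 1.960
Margin = z* · SE = 1.960 · 0.01185 = 0.0232

CI: 0.087 ± 0.0232 = (0.064, 0.110)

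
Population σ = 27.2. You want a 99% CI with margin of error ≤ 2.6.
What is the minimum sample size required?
n ≥ 727

For margin E ≤ 2.6:
n ≥ (z* · σ / E)²
n ≥ (2.576 · 27.2 / 2.6)²
n ≥ 726.24

Minimum n = 727 (rounding up)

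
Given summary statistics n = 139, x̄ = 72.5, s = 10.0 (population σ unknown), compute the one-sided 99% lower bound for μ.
μ ≥ 70.50

Lower bound (one-sided):
t* = 2.354 (one-sided for 99%)
Lower bound = x̄ - t* · s/√n = 72.5 - 2.354 · 10.0/√139 = 70.50

We are 99% confident that μ ≥ 70.50.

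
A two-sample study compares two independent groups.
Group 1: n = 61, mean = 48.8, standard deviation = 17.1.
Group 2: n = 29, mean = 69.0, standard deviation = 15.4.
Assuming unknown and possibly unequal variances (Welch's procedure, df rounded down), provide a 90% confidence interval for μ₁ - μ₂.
(-26.22, -14.18)

Difference: x̄₁ - x̄₂ = -20.20
SE = √(s₁²/n₁ + s₂²/n₂) = √(17.1²/61 + 15.4²/29) = 3.6016
df = 60.71 → 60 (Welch–Satterthwaite, rounded down)
t* = 1.671

CI: -20.20 ± 1.671 · 3.6016 = -20.20 ± 6.02 = (-26.22, -14.18)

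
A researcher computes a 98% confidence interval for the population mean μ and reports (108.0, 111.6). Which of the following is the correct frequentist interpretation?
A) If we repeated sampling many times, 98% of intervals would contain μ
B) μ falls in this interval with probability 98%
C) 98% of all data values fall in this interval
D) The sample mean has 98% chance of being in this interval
A

A) Correct — this is the frequentist long-run coverage interpretation.
B) Wrong — μ is fixed; the randomness lives in the interval, not in μ.
C) Wrong — a CI is about the parameter μ, not individual data values.
D) Wrong — x̄ is observed and sits in the interval by construction.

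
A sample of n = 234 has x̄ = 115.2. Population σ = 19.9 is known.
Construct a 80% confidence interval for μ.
(113.53, 116.87)

z-interval (σ known):
z* = 1.282 for 80% confidence

Margin of error = z* · σ/√n = 1.282 · 19.9/√234 = 1.67

CI: (115.2 - 1.67, 115.2 + 1.67) = (113.53, 116.87)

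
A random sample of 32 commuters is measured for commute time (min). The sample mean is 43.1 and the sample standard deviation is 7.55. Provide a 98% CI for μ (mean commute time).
(39.83, 46.37)

t-interval (σ unknown):
df = n - 1 = 31
t* = 2.453 for 98% confidence

Margin of error = t* · s/√n = 2.453 · 7.55/√32 = 3.27

CI: (39.83, 46.37)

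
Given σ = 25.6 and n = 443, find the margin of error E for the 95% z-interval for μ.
Margin of error = 2.38

Margin of error = z* · σ/√n
= 1.960 · 25.6/√443
= 1.960 · 25.6/21.0476
= 2.38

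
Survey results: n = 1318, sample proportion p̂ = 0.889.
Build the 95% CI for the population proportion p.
(0.872, 0.906)

Proportion CI:
SE = √(p̂(1-p̂)/n) = √(0.889 · 0.111 / 1318) = 0.00865

z* = 1.960
Margin = z* · SE = 1.960 · 0.00865 = 0.0170

CI: 0.889 ± 0.0170 = (0.872, 0.906)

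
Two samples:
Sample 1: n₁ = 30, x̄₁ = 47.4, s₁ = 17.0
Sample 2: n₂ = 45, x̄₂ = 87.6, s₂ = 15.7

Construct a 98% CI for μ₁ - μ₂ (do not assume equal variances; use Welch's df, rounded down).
(-49.50, -30.90)

Difference: x̄₁ - x̄₂ = -40.20
SE = √(s₁²/n₁ + s₂²/n₂) = √(17.0²/30 + 15.7²/45) = 3.8873
df = 58.82 → 58 (Welch–Satterthwaite, rounded down)
t* = 2.392

CI: -40.20 ± 2.392 · 3.8873 = -40.20 ± 9.30 = (-49.50, -30.90)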